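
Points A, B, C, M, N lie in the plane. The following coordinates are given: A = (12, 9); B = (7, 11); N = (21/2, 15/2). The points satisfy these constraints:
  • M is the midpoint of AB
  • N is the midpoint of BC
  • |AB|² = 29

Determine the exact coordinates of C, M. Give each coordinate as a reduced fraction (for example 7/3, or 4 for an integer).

1. M_x = 19/2  [2·M = A+B = (12, 9)+(7, 11)]
2. M_y = 10  [2·M = A+B = (12, 9)+(7, 11)]
   so M = (19/2, 10)
3. C_x = 14  [C = 2·N−B = 2·(21/2, 15/2)−(7, 11)]
4. C_y = 4  [C = 2·N−B = 2·(21/2, 15/2)−(7, 11)]
   so C = (14, 4)

C = (14, 4)
M = (19/2, 10)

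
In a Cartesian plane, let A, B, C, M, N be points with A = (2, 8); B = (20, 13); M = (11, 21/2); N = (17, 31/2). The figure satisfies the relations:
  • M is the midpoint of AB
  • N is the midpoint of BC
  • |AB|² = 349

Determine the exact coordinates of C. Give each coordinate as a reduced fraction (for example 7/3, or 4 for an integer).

C = (14, 18)

1. C_x = 14  [C = 2·N−B = 2·(17, 31/2)−(20, 13)]
2. C_y = 18  [C = 2·N−B = 2·(17, 31/2)−(20, 13)]
   so C = (14, 18)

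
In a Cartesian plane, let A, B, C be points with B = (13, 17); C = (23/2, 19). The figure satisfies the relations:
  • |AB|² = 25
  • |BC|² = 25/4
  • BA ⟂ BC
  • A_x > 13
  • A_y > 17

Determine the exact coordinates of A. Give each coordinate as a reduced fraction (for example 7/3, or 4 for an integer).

1. A_x = 17  [[BA ⟂ BC ⇒ -3/2x+2y-29/2=0] ∩ [|A−(13, 17)|²=25]]
2. A_y = 20  [[BA ⟂ BC ⇒ -3/2x+2y-29/2=0] ∩ [|A−(13, 17)|²=25]]
   so A = (17, 20)

A = (17, 20)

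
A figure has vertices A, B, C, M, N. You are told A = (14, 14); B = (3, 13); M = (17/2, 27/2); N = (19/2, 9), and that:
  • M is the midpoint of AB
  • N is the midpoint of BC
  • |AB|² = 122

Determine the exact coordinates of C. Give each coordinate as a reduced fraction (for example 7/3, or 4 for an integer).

C = (16, 5)

1. C_x = 16  [C = 2·N−B = 2·(19/2, 9)−(3, 13)]
2. C_y = 5  [C = 2·N−B = 2·(19/2, 9)−(3, 13)]
   so C = (16, 5)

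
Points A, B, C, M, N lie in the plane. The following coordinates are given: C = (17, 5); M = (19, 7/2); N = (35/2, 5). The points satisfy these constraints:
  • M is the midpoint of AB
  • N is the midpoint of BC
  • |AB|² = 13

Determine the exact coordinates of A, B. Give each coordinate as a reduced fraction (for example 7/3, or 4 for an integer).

A = (20, 2)
B = (18, 5)

1. B_x = 18  [B = 2·N−C = 2·(35/2, 5)−(17, 5)]
2. B_y = 5  [B = 2·N−C = 2·(35/2, 5)−(17, 5)]
   so B = (18, 5)
3. A_x = 20  [A = 2·M−B = 2·(19, 7/2)−(18, 5)]
4. A_y = 2  [A = 2·M−B = 2·(19, 7/2)−(18, 5)]
   so A = (20, 2)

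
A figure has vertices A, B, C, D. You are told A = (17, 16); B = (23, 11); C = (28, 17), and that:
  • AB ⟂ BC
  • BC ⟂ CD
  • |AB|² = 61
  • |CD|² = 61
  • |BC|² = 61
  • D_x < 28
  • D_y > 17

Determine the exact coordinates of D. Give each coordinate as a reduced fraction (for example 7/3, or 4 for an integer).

1. D_x = 22  [[BC ⟂ CD ⇒ 5x+6y-242=0] ∩ [|D−(28, 17)|²=61]]
2. D_y = 22  [[BC ⟂ CD ⇒ 5x+6y-242=0] ∩ [|D−(28, 17)|²=61]]
   so D = (22, 22)

D = (22, 22)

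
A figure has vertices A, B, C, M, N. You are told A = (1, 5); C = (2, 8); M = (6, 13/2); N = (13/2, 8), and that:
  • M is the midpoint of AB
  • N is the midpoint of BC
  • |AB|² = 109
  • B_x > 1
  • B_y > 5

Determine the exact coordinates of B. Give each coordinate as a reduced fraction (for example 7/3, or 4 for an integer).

1. B_x = 11  [B = 2·M−A = 2·(6, 13/2)−(1, 5)]
2. B_y = 8  [B = 2·M−A = 2·(6, 13/2)−(1, 5)]
   so B = (11, 8)

B = (11, 8)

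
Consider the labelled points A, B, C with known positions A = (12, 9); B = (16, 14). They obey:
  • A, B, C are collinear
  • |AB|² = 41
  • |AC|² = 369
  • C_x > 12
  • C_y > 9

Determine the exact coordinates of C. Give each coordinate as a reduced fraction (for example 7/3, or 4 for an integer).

C = (24, 24)

1. C_x = 24  [[A, B, C are collinear ⇒ -5x+4y+24=0] ∩ [|C−(12, 9)|²=369]]
2. C_y = 24  [[A, B, C are collinear ⇒ -5x+4y+24=0] ∩ [|C−(12, 9)|²=369]]
   so C = (24, 24)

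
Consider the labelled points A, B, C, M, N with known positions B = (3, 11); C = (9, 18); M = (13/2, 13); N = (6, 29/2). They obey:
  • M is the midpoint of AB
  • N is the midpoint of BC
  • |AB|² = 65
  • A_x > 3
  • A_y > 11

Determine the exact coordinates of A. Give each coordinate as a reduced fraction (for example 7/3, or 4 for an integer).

A = (10, 15)

1. A_x = 10  [A = 2·M−B = 2·(13/2, 13)−(3, 11)]
2. A_y = 15  [A = 2·M−B = 2·(13/2, 13)−(3, 11)]
   so A = (10, 15)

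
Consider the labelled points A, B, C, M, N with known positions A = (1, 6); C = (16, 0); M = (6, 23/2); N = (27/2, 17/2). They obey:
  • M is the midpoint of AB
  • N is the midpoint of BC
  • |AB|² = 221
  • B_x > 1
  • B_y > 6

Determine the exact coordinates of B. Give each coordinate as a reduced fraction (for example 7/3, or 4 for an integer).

1. B_x = 11  [B = 2·M−A = 2·(6, 23/2)−(1, 6)]
2. B_y = 17  [B = 2·M−A = 2·(6, 23/2)−(1, 6)]
   so B = (11, 17)

B = (11, 17)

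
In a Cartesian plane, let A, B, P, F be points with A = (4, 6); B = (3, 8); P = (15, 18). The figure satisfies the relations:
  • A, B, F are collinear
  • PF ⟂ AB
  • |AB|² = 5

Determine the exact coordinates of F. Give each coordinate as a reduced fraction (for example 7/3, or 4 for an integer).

F = (7/5, 56/5)

1. F_x = 7/5  [[A, B, F are collinear ⇒ -2x-1y+14=0] ∩ [PF ⟂ AB ⇒ -1x+2y-21=0]]
2. F_y = 56/5  [[A, B, F are collinear ⇒ -2x-1y+14=0] ∩ [PF ⟂ AB ⇒ -1x+2y-21=0]]
   so F = (7/5, 56/5)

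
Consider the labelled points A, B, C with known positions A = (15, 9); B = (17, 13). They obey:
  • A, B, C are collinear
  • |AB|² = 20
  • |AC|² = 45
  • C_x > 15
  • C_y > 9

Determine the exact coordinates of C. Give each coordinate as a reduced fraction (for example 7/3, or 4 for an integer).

1. C_x = 18  [[A, B, C are collinear ⇒ -4x+2y+42=0] ∩ [|C−(15, 9)|²=45]]
2. C_y = 15  [[A, B, C are collinear ⇒ -4x+2y+42=0] ∩ [|C−(15, 9)|²=45]]
   so C = (18, 15)

C = (18, 15)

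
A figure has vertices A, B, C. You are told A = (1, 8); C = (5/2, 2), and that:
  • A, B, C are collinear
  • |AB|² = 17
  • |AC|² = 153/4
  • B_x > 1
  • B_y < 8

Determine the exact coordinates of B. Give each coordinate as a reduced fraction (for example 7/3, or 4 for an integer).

1. B_x = 2  [[A, B, C are collinear ⇒ -6x-3/2y+18=0] ∩ [|B−(1, 8)|²=17]]
2. B_y = 4  [[A, B, C are collinear ⇒ -6x-3/2y+18=0] ∩ [|B−(1, 8)|²=17]]
   so B = (2, 4)

B = (2, 4)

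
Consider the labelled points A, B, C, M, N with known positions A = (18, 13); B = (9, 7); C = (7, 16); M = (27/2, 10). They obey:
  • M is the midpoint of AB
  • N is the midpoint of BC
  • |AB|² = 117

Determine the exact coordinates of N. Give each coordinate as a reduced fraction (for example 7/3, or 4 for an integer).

N = (8, 23/2)

1. N_x = 8  [2·N = B+C = (9, 7)+(7, 16)]
2. N_y = 23/2  [2·N = B+C = (9, 7)+(7, 16)]
   so N = (8, 23/2)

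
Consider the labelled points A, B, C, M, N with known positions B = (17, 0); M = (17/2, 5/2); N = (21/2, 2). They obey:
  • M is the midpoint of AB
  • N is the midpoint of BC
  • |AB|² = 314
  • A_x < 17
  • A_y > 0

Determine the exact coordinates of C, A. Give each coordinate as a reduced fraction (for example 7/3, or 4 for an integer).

1. A_x = 0  [A = 2·M−B = 2·(17/2, 5/2)−(17, 0)]
2. A_y = 5  [A = 2·M−B = 2·(17/2, 5/2)−(17, 0)]
   so A = (0, 5)
3. C_x = 4  [C = 2·N−B = 2·(21/2, 2)−(17, 0)]
4. C_y = 4  [C = 2·N−B = 2·(21/2, 2)−(17, 0)]
   so C = (4, 4)

C = (4, 4)
A = (0, 5)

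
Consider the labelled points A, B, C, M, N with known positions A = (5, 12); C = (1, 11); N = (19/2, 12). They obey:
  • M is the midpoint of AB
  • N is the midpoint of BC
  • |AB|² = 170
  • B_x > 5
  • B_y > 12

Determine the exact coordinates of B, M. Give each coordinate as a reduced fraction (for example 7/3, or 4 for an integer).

B = (18, 13)
M = (23/2, 25/2)

1. B_x = 18  [B = 2·N−C = 2·(19/2, 12)−(1, 11)]
2. B_y = 13  [B = 2·N−C = 2·(19/2, 12)−(1, 11)]
   so B = (18, 13)
3. M_x = 23/2  [2·M = A+B = (5, 12)+(18, 13)]
4. M_y = 25/2  [2·M = A+B = (5, 12)+(18, 13)]
   so M = (23/2, 25/2)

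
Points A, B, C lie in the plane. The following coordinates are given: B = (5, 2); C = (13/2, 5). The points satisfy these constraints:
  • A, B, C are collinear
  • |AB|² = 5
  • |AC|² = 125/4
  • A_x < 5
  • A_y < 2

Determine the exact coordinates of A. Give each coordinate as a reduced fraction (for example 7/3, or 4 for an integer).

A = (4, 0)

1. A_x = 4  [[A, B, C are collinear ⇒ -3x+3/2y+12=0] ∩ [|A−(5, 2)|²=5]]
2. A_y = 0  [[A, B, C are collinear ⇒ -3x+3/2y+12=0] ∩ [|A−(5, 2)|²=5]]
   so A = (4, 0)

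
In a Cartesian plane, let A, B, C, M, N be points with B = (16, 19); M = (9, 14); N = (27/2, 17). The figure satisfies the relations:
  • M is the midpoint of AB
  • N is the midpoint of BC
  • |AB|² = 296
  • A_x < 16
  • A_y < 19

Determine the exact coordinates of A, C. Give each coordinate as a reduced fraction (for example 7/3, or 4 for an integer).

A = (2, 9)
C = (11, 15)

1. A_x = 2  [A = 2·M−B = 2·(9, 14)−(16, 19)]
2. A_y = 9  [A = 2·M−B = 2·(9, 14)−(16, 19)]
   so A = (2, 9)
3. C_x = 11  [C = 2·N−B = 2·(27/2, 17)−(16, 19)]
4. C_y = 15  [C = 2·N−B = 2·(27/2, 17)−(16, 19)]
   so C = (11, 15)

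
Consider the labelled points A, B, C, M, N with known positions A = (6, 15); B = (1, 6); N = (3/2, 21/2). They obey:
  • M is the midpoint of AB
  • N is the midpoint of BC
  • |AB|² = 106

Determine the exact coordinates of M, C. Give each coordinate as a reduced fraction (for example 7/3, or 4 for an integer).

M = (7/2, 21/2)
C = (2, 15)

1. M_x = 7/2  [2·M = A+B = (6, 15)+(1, 6)]
2. M_y = 21/2  [2·M = A+B = (6, 15)+(1, 6)]
   so M = (7/2, 21/2)
3. C_x = 2  [C = 2·N−B = 2·(3/2, 21/2)−(1, 6)]
4. C_y = 15  [C = 2·N−B = 2·(3/2, 21/2)−(1, 6)]
   so C = (2, 15)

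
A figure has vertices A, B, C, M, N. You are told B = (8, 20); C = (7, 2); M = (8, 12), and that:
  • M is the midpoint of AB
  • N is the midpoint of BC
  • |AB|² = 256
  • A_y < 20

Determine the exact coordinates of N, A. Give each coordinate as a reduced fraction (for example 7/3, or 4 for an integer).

N = (15/2, 11)
A = (8, 4)

1. A_x = 8  [A = 2·M−B = 2·(8, 12)−(8, 20)]
2. A_y = 4  [A = 2·M−B = 2·(8, 12)−(8, 20)]
   so A = (8, 4)
3. N_x = 15/2  [2·N = B+C = (8, 20)+(7, 2)]
4. N_y = 11  [2·N = B+C = (8, 20)+(7, 2)]
   so N = (15/2, 11)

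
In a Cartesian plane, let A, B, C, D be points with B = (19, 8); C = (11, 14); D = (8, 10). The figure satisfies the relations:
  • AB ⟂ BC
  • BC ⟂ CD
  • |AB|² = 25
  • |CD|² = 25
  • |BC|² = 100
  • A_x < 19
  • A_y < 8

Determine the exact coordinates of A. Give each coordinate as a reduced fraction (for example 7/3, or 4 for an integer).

1. A_x = 16  [[AB ⟂ BC ⇒ 8x-6y-104=0] ∩ [|A−(19, 8)|²=25]]
2. A_y = 4  [[AB ⟂ BC ⇒ 8x-6y-104=0] ∩ [|A−(19, 8)|²=25]]
   so A = (16, 4)

A = (16, 4)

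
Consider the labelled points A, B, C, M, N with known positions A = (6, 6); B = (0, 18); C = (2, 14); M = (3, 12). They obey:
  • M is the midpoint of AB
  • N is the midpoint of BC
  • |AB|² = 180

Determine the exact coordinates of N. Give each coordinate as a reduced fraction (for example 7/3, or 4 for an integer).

N = (1, 16)

1. N_x = 1  [2·N = B+C = (0, 18)+(2, 14)]
2. N_y = 16  [2·N = B+C = (0, 18)+(2, 14)]
   so N = (1, 16)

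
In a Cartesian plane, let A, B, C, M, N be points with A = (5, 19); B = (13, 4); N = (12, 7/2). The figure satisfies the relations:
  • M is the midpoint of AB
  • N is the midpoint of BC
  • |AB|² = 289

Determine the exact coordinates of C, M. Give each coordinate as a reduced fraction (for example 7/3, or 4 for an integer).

1. M_x = 9  [2·M = A+B = (5, 19)+(13, 4)]
2. M_y = 23/2  [2·M = A+B = (5, 19)+(13, 4)]
   so M = (9, 23/2)
3. C_x = 11  [C = 2·N−B = 2·(12, 7/2)−(13, 4)]
4. C_y = 3  [C = 2·N−B = 2·(12, 7/2)−(13, 4)]
   so C = (11, 3)

C = (11, 3)
M = (9, 23/2)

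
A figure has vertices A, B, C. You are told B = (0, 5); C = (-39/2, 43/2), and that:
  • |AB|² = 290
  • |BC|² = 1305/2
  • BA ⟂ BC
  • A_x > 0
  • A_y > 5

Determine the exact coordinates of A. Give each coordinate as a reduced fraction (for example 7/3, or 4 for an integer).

A = (11, 18)

1. A_x = 11  [[BA ⟂ BC ⇒ -39/2x+33/2y-165/2=0] ∩ [|A−(0, 5)|²=290]]
2. A_y = 18  [[BA ⟂ BC ⇒ -39/2x+33/2y-165/2=0] ∩ [|A−(0, 5)|²=290]]
   so A = (11, 18)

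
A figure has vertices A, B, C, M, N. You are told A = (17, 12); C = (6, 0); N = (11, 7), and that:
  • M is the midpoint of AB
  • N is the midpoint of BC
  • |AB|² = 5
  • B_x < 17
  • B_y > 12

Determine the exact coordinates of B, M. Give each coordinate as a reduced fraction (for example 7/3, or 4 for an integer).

B = (16, 14)
M = (33/2, 13)

1. B_x = 16  [B = 2·N−C = 2·(11, 7)−(6, 0)]
2. B_y = 14  [B = 2·N−C = 2·(11, 7)−(6, 0)]
   so B = (16, 14)
3. M_x = 33/2  [2·M = A+B = (17, 12)+(16, 14)]
4. M_y = 13  [2·M = A+B = (17, 12)+(16, 14)]
   so M = (33/2, 13)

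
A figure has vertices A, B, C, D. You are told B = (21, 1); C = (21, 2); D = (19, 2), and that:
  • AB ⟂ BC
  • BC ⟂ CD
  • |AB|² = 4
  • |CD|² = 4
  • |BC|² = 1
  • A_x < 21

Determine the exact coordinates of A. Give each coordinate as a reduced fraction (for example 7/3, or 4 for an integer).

A = (19, 1)

1. A_x = 19  [[AB ⟂ BC ⇒ -1y+1=0] ∩ [|A−(21, 1)|²=4]]
2. A_y = 1  [[AB ⟂ BC ⇒ -1y+1=0] ∩ [|A−(21, 1)|²=4]]
   so A = (19, 1)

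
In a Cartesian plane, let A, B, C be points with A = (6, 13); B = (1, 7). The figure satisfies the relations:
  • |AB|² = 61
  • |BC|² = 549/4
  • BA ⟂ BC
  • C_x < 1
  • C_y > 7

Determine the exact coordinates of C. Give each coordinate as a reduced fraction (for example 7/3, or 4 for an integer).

C = (-8, 29/2)

1. C_x = -8  [[BA ⟂ BC ⇒ 5x+6y-47=0] ∩ [|C−(1, 7)|²=549/4]]
2. C_y = 29/2  [[BA ⟂ BC ⇒ 5x+6y-47=0] ∩ [|C−(1, 7)|²=549/4]]
   so C = (-8, 29/2)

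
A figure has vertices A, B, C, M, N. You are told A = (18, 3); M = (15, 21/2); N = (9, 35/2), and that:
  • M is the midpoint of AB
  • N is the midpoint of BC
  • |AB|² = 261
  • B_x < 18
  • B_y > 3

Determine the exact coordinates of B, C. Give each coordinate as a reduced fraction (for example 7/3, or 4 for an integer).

B = (12, 18)
C = (6, 17)

1. B_x = 12  [B = 2·M−A = 2·(15, 21/2)−(18, 3)]
2. B_y = 18  [B = 2·M−A = 2·(15, 21/2)−(18, 3)]
   so B = (12, 18)
3. C_x = 6  [C = 2·N−B = 2·(9, 35/2)−(12, 18)]
4. C_y = 17  [C = 2·N−B = 2·(9, 35/2)−(12, 18)]
   so C = (6, 17)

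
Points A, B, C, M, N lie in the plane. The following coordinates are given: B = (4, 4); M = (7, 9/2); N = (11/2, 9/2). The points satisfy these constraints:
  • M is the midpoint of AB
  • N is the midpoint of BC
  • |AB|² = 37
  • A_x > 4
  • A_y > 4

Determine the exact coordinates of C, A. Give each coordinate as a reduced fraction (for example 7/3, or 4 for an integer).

1. A_x = 10  [A = 2·M−B = 2·(7, 9/2)−(4, 4)]
2. A_y = 5  [A = 2·M−B = 2·(7, 9/2)−(4, 4)]
   so A = (10, 5)
3. C_x = 7  [C = 2·N−B = 2·(11/2, 9/2)−(4, 4)]
4. C_y = 5  [C = 2·N−B = 2·(11/2, 9/2)−(4, 4)]
   so C = (7, 5)

C = (7, 5)
A = (10, 5)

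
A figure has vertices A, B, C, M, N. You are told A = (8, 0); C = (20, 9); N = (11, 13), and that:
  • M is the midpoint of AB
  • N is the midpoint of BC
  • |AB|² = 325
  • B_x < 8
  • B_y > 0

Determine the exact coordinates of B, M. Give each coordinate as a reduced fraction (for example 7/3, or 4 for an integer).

B = (2, 17)
M = (5, 17/2)

1. B_x = 2  [B = 2·N−C = 2·(11, 13)−(20, 9)]
2. B_y = 17  [B = 2·N−C = 2·(11, 13)−(20, 9)]
   so B = (2, 17)
3. M_x = 5  [2·M = A+B = (8, 0)+(2, 17)]
4. M_y = 17/2  [2·M = A+B = (8, 0)+(2, 17)]
   so M = (5, 17/2)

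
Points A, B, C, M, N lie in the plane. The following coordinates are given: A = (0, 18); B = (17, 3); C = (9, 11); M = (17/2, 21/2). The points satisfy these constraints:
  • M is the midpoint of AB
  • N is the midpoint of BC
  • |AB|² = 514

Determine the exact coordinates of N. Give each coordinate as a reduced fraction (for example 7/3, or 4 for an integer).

N = (13, 7)

1. N_x = 13  [2·N = B+C = (17, 3)+(9, 11)]
2. N_y = 7  [2·N = B+C = (17, 3)+(9, 11)]
   so N = (13, 7)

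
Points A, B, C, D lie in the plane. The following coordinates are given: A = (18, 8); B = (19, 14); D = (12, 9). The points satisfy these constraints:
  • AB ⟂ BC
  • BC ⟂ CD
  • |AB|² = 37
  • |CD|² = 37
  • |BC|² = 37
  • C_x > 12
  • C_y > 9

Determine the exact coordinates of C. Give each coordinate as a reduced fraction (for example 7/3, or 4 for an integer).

C = (13, 15)

1. C_x = 13  [[AB ⟂ BC ⇒ 1x+6y-103=0] ∩ [|C−(12, 9)|²=37]]
2. C_y = 15  [[AB ⟂ BC ⇒ 1x+6y-103=0] ∩ [|C−(12, 9)|²=37]]
   so C = (13, 15)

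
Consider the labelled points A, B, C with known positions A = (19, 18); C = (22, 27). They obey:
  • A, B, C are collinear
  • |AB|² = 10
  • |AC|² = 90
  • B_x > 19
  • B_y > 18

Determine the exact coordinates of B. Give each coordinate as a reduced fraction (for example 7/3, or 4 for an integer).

1. B_x = 20  [[A, B, C are collinear ⇒ 9x-3y-117=0] ∩ [|B−(19, 18)|²=10]]
2. B_y = 21  [[A, B, C are collinear ⇒ 9x-3y-117=0] ∩ [|B−(19, 18)|²=10]]
   so B = (20, 21)

B = (20, 21)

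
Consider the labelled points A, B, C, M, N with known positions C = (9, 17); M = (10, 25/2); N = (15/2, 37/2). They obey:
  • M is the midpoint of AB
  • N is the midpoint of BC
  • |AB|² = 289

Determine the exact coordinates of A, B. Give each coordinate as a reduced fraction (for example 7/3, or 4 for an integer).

1. B_x = 6  [B = 2·N−C = 2·(15/2, 37/2)−(9, 17)]
2. B_y = 20  [B = 2·N−C = 2·(15/2, 37/2)−(9, 17)]
   so B = (6, 20)
3. A_x = 14  [A = 2·M−B = 2·(10, 25/2)−(6, 20)]
4. A_y = 5  [A = 2·M−B = 2·(10, 25/2)−(6, 20)]
   so A = (14, 5)

A = (14, 5)
B = (6, 20)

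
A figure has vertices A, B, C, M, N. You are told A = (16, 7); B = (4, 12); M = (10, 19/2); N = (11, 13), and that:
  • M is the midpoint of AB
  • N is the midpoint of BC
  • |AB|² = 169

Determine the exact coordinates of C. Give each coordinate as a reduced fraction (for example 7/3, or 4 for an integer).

C = (18, 14)

1. C_x = 18  [C = 2·N−B = 2·(11, 13)−(4, 12)]
2. C_y = 14  [C = 2·N−B = 2·(11, 13)−(4, 12)]
   so C = (18, 14)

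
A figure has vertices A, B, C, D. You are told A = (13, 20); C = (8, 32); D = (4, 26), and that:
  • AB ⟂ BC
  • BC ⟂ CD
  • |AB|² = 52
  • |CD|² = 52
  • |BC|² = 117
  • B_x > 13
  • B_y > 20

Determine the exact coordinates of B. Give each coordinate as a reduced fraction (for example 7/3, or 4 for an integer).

1. B_x = 17  [[BC ⟂ CD ⇒ 4x+6y-224=0] ∩ [|B−(13, 20)|²=52]]
2. B_y = 26  [[BC ⟂ CD ⇒ 4x+6y-224=0] ∩ [|B−(13, 20)|²=52]]
   so B = (17, 26)

B = (17, 26)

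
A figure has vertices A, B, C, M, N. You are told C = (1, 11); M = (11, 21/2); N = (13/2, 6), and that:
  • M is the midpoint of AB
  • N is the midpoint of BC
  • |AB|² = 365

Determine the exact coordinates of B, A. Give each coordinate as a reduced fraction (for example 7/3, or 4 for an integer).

1. B_x = 12  [B = 2·N−C = 2·(13/2, 6)−(1, 11)]
2. B_y = 1  [B = 2·N−C = 2·(13/2, 6)−(1, 11)]
   so B = (12, 1)
3. A_x = 10  [A = 2·M−B = 2·(11, 21/2)−(12, 1)]
4. A_y = 20  [A = 2·M−B = 2·(11, 21/2)−(12, 1)]
   so A = (10, 20)

B = (12, 1)
A = (10, 20)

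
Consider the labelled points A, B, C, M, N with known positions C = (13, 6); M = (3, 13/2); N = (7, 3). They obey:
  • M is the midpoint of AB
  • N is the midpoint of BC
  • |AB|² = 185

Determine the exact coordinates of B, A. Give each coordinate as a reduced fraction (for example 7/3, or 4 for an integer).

B = (1, 0)
A = (5, 13)

1. B_x = 1  [B = 2·N−C = 2·(7, 3)−(13, 6)]
2. B_y = 0  [B = 2·N−C = 2·(7, 3)−(13, 6)]
   so B = (1, 0)
3. A_x = 5  [A = 2·M−B = 2·(3, 13/2)−(1, 0)]
4. A_y = 13  [A = 2·M−B = 2·(3, 13/2)−(1, 0)]
   so A = (5, 13)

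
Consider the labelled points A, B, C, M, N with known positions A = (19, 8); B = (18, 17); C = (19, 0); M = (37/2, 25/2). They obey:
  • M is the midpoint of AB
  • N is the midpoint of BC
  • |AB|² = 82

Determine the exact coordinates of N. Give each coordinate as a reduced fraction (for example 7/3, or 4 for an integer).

1. N_x = 37/2  [2·N = B+C = (18, 17)+(19, 0)]
2. N_y = 17/2  [2·N = B+C = (18, 17)+(19, 0)]
   so N = (37/2, 17/2)

N = (37/2, 17/2)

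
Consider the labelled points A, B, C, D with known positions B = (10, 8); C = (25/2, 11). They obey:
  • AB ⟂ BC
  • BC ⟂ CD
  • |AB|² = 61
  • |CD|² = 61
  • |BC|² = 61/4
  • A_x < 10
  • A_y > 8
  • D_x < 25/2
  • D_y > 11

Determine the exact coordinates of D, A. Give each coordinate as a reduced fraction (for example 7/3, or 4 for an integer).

D = (13/2, 16)
A = (4, 13)

1. D_x = 13/2  [[BC ⟂ CD ⇒ 5/2x+3y-257/4=0] ∩ [|D−(25/2, 11)|²=61]]
2. D_y = 16  [[BC ⟂ CD ⇒ 5/2x+3y-257/4=0] ∩ [|D−(25/2, 11)|²=61]]
   so D = (13/2, 16)
3. A_x = 4  [[AB ⟂ BC ⇒ -5/2x-3y+49=0] ∩ [|A−(10, 8)|²=61]]
4. A_y = 13  [[AB ⟂ BC ⇒ -5/2x-3y+49=0] ∩ [|A−(10, 8)|²=61]]
   so A = (4, 13)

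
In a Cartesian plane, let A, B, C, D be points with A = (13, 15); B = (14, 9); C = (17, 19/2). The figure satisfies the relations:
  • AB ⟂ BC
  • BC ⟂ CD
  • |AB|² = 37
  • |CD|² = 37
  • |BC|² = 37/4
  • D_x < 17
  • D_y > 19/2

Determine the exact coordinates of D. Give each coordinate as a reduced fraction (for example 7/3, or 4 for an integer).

1. D_x = 16  [[BC ⟂ CD ⇒ 3x+1/2y-223/4=0] ∩ [|D−(17, 19/2)|²=37]]
2. D_y = 31/2  [[BC ⟂ CD ⇒ 3x+1/2y-223/4=0] ∩ [|D−(17, 19/2)|²=37]]
   so D = (16, 31/2)

D = (16, 31/2)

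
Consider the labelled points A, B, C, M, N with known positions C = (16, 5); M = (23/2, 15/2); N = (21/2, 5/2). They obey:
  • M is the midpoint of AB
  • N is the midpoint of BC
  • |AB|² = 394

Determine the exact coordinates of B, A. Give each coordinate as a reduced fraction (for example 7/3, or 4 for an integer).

1. B_x = 5  [B = 2·N−C = 2·(21/2, 5/2)−(16, 5)]
2. B_y = 0  [B = 2·N−C = 2·(21/2, 5/2)−(16, 5)]
   so B = (5, 0)
3. A_x = 18  [A = 2·M−B = 2·(23/2, 15/2)−(5, 0)]
4. A_y = 15  [A = 2·M−B = 2·(23/2, 15/2)−(5, 0)]
   so A = (18, 15)

B = (5, 0)
A = (18, 15)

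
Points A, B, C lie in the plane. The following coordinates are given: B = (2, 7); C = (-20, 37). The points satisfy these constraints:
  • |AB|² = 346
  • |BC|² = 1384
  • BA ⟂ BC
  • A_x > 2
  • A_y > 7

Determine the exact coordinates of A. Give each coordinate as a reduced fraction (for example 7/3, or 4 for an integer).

1. A_x = 17  [[BA ⟂ BC ⇒ -22x+30y-166=0] ∩ [|A−(2, 7)|²=346]]
2. A_y = 18  [[BA ⟂ BC ⇒ -22x+30y-166=0] ∩ [|A−(2, 7)|²=346]]
   so A = (17, 18)

A = (17, 18)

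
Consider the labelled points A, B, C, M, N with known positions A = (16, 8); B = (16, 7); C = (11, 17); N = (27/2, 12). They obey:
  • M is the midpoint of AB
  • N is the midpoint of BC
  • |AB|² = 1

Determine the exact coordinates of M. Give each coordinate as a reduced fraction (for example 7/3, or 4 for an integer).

M = (16, 15/2)

1. M_x = 16  [2·M = A+B = (16, 8)+(16, 7)]
2. M_y = 15/2  [2·M = A+B = (16, 8)+(16, 7)]
   so M = (16, 15/2)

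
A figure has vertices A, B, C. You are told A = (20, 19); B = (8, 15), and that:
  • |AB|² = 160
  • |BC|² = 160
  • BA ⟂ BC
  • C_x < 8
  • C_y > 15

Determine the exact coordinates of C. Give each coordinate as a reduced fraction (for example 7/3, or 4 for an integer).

C = (4, 27)

1. C_x = 4  [[BA ⟂ BC ⇒ 12x+4y-156=0] ∩ [|C−(8, 15)|²=160]]
2. C_y = 27  [[BA ⟂ BC ⇒ 12x+4y-156=0] ∩ [|C−(8, 15)|²=160]]
   so C = (4, 27)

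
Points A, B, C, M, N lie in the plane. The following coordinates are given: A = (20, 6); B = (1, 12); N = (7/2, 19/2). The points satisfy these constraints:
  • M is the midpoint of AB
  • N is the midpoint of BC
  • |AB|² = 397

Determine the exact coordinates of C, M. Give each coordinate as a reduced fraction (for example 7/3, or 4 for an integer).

C = (6, 7)
M = (21/2, 9)

1. M_x = 21/2  [2·M = A+B = (20, 6)+(1, 12)]
2. M_y = 9  [2·M = A+B = (20, 6)+(1, 12)]
   so M = (21/2, 9)
3. C_x = 6  [C = 2·N−B = 2·(7/2, 19/2)−(1, 12)]
4. C_y = 7  [C = 2·N−B = 2·(7/2, 19/2)−(1, 12)]
   so C = (6, 7)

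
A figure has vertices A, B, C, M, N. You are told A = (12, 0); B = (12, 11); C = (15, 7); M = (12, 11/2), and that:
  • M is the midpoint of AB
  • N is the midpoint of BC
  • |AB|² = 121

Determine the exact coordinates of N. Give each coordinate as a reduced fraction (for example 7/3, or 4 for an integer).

N = (27/2, 9)

1. N_x = 27/2  [2·N = B+C = (12, 11)+(15, 7)]
2. N_y = 9  [2·N = B+C = (12, 11)+(15, 7)]
   so N = (27/2, 9)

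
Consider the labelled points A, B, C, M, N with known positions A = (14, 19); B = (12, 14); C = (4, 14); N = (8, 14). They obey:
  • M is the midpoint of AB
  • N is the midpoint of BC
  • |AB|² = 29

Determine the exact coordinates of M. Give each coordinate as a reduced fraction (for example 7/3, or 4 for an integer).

M = (13, 33/2)

1. M_x = 13  [2·M = A+B = (14, 19)+(12, 14)]
2. M_y = 33/2  [2·M = A+B = (14, 19)+(12, 14)]
   so M = (13, 33/2)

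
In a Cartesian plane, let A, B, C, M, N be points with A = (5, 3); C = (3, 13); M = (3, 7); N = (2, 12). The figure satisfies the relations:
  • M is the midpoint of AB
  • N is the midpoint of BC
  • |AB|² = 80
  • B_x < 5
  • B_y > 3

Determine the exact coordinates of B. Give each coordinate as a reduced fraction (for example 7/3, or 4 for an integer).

B = (1, 11)

1. B_x = 1  [B = 2·M−A = 2·(3, 7)−(5, 3)]
2. B_y = 11  [B = 2·M−A = 2·(3, 7)−(5, 3)]
   so B = (1, 11)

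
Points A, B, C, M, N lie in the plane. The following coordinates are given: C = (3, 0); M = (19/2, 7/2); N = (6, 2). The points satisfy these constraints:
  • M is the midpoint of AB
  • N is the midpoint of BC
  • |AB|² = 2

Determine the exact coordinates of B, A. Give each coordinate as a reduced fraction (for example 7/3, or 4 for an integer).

1. B_x = 9  [B = 2·N−C = 2·(6, 2)−(3, 0)]
2. B_y = 4  [B = 2·N−C = 2·(6, 2)−(3, 0)]
   so B = (9, 4)
3. A_x = 10  [A = 2·M−B = 2·(19/2, 7/2)−(9, 4)]
4. A_y = 3  [A = 2·M−B = 2·(19/2, 7/2)−(9, 4)]
   so A = (10, 3)

B = (9, 4)
A = (10, 3)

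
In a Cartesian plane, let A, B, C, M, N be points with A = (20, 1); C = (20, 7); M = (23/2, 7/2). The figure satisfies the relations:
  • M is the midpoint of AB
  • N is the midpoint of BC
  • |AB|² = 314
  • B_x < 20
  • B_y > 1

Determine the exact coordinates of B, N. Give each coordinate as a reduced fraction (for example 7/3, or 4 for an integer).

B = (3, 6)
N = (23/2, 13/2)

1. B_x = 3  [B = 2·M−A = 2·(23/2, 7/2)−(20, 1)]
2. B_y = 6  [B = 2·M−A = 2·(23/2, 7/2)−(20, 1)]
   so B = (3, 6)
3. N_x = 23/2  [2·N = B+C = (3, 6)+(20, 7)]
4. N_y = 13/2  [2·N = B+C = (3, 6)+(20, 7)]
   so N = (23/2, 13/2)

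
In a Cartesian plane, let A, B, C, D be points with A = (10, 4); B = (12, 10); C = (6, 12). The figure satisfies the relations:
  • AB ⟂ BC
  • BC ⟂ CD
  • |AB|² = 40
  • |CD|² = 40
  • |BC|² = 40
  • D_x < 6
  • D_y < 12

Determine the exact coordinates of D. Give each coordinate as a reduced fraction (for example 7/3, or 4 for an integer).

1. D_x = 4  [[BC ⟂ CD ⇒ -6x+2y+12=0] ∩ [|D−(6, 12)|²=40]]
2. D_y = 6  [[BC ⟂ CD ⇒ -6x+2y+12=0] ∩ [|D−(6, 12)|²=40]]
   so D = (4, 6)

D = (4, 6)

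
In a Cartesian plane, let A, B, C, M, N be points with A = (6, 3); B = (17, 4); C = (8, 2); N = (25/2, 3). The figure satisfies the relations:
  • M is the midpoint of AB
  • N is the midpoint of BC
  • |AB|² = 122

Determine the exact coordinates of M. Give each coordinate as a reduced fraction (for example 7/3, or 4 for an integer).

1. M_x = 23/2  [2·M = A+B = (6, 3)+(17, 4)]
2. M_y = 7/2  [2·M = A+B = (6, 3)+(17, 4)]
   so M = (23/2, 7/2)

M = (23/2, 7/2)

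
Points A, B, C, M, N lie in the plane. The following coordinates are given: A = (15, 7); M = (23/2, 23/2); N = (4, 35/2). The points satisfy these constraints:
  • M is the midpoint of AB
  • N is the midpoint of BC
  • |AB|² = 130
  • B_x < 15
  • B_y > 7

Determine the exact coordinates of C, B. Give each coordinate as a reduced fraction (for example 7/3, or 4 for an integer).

C = (0, 19)
B = (8, 16)

1. B_x = 8  [B = 2·M−A = 2·(23/2, 23/2)−(15, 7)]
2. B_y = 16  [B = 2·M−A = 2·(23/2, 23/2)−(15, 7)]
   so B = (8, 16)
3. C_x = 0  [C = 2·N−B = 2·(4, 35/2)−(8, 16)]
4. C_y = 19  [C = 2·N−B = 2·(4, 35/2)−(8, 16)]
   so C = (0, 19)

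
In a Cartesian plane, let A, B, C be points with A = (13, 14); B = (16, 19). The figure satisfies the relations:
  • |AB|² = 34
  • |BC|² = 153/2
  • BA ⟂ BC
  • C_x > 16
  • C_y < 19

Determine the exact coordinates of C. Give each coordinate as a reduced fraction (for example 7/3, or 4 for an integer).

C = (47/2, 29/2)

1. C_x = 47/2  [[BA ⟂ BC ⇒ -3x-5y+143=0] ∩ [|C−(16, 19)|²=153/2]]
2. C_y = 29/2  [[BA ⟂ BC ⇒ -3x-5y+143=0] ∩ [|C−(16, 19)|²=153/2]]
   so C = (47/2, 29/2)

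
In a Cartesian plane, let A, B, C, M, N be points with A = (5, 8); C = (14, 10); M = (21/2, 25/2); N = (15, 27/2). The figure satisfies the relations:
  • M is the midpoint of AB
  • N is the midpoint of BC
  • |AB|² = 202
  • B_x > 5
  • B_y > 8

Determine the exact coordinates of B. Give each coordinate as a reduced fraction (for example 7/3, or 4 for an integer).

1. B_x = 16  [B = 2·M−A = 2·(21/2, 25/2)−(5, 8)]
2. B_y = 17  [B = 2·M−A = 2·(21/2, 25/2)−(5, 8)]
   so B = (16, 17)

B = (16, 17)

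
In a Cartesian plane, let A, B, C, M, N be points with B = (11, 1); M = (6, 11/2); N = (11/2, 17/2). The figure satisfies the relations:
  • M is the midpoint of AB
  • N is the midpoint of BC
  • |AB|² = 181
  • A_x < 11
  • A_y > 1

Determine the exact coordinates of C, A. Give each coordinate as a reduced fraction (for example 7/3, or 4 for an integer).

C = (0, 16)
A = (1, 10)

1. A_x = 1  [A = 2·M−B = 2·(6, 11/2)−(11, 1)]
2. A_y = 10  [A = 2·M−B = 2·(6, 11/2)−(11, 1)]
   so A = (1, 10)
3. C_x = 0  [C = 2·N−B = 2·(11/2, 17/2)−(11, 1)]
4. C_y = 16  [C = 2·N−B = 2·(11/2, 17/2)−(11, 1)]
   so C = (0, 16)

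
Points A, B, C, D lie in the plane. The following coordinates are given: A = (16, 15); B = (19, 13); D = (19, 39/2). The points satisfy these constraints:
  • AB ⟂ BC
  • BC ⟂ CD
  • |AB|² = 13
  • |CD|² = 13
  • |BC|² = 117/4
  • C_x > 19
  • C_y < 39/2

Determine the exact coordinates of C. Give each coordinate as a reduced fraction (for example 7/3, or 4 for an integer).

1. C_x = 22  [[AB ⟂ BC ⇒ 3x-2y-31=0] ∩ [|C−(19, 39/2)|²=13]]
2. C_y = 35/2  [[AB ⟂ BC ⇒ 3x-2y-31=0] ∩ [|C−(19, 39/2)|²=13]]
   so C = (22, 35/2)

C = (22, 35/2)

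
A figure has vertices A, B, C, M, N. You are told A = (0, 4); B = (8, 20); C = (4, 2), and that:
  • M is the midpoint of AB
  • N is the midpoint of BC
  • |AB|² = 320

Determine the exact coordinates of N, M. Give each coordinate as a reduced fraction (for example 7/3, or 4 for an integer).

N = (6, 11)
M = (4, 12)

1. M_x = 4  [2·M = A+B = (0, 4)+(8, 20)]
2. M_y = 12  [2·M = A+B = (0, 4)+(8, 20)]
   so M = (4, 12)
3. N_x = 6  [2·N = B+C = (8, 20)+(4, 2)]
4. N_y = 11  [2·N = B+C = (8, 20)+(4, 2)]
   so N = (6, 11)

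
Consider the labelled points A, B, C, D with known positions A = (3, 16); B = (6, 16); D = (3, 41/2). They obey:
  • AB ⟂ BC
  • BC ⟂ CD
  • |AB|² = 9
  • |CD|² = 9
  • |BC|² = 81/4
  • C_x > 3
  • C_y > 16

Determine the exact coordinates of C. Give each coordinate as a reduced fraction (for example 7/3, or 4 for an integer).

1. C_x = 6  [[AB ⟂ BC ⇒ 3x-18=0] ∩ [|C−(3, 41/2)|²=9]]
2. C_y = 41/2  [[AB ⟂ BC ⇒ 3x-18=0] ∩ [|C−(3, 41/2)|²=9]]
   so C = (6, 41/2)

C = (6, 41/2)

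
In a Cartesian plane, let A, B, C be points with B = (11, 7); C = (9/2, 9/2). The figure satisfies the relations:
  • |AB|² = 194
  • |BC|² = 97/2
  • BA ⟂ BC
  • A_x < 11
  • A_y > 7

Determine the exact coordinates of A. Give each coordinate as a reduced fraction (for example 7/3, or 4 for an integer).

1. A_x = 6  [[BA ⟂ BC ⇒ -13/2x-5/2y+89=0] ∩ [|A−(11, 7)|²=194]]
2. A_y = 20  [[BA ⟂ BC ⇒ -13/2x-5/2y+89=0] ∩ [|A−(11, 7)|²=194]]
   so A = (6, 20)

A = (6, 20)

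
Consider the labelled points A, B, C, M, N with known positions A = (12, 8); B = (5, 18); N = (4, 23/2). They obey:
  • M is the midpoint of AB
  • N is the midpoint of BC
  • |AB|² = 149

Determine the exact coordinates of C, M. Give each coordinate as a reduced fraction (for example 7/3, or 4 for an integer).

1. M_x = 17/2  [2·M = A+B = (12, 8)+(5, 18)]
2. M_y = 13  [2·M = A+B = (12, 8)+(5, 18)]
   so M = (17/2, 13)
3. C_x = 3  [C = 2·N−B = 2·(4, 23/2)−(5, 18)]
4. C_y = 5  [C = 2·N−B = 2·(4, 23/2)−(5, 18)]
   so C = (3, 5)

C = (3, 5)
M = (17/2, 13)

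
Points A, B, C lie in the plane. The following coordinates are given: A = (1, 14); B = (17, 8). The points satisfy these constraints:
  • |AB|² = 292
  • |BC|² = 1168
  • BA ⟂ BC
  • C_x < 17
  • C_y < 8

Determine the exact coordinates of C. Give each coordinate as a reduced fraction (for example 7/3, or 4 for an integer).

1. C_x = 5  [[BA ⟂ BC ⇒ -16x+6y+224=0] ∩ [|C−(17, 8)|²=1168]]
2. C_y = -24  [[BA ⟂ BC ⇒ -16x+6y+224=0] ∩ [|C−(17, 8)|²=1168]]
   so C = (5, -24)

C = (5, -24)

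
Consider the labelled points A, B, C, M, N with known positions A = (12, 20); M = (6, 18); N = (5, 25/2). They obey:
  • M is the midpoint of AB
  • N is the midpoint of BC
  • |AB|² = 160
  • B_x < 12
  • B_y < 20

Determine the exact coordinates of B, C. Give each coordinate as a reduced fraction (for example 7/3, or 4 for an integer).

B = (0, 16)
C = (10, 9)

1. B_x = 0  [B = 2·M−A = 2·(6, 18)−(12, 20)]
2. B_y = 16  [B = 2·M−A = 2·(6, 18)−(12, 20)]
   so B = (0, 16)
3. C_x = 10  [C = 2·N−B = 2·(5, 25/2)−(0, 16)]
4. C_y = 9  [C = 2·N−B = 2·(5, 25/2)−(0, 16)]
   so C = (10, 9)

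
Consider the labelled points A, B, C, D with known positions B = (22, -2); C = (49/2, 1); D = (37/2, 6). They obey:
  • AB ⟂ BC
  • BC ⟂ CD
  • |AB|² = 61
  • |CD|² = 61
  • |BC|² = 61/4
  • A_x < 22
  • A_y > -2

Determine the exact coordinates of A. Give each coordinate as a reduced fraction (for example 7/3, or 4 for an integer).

A = (16, 3)

1. A_x = 16  [[AB ⟂ BC ⇒ -5/2x-3y+49=0] ∩ [|A−(22, -2)|²=61]]
2. A_y = 3  [[AB ⟂ BC ⇒ -5/2x-3y+49=0] ∩ [|A−(22, -2)|²=61]]
   so A = (16, 3)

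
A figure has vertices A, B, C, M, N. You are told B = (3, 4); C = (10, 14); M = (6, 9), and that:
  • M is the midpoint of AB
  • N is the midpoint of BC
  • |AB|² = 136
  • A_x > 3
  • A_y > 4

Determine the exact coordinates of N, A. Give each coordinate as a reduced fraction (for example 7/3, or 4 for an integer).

N = (13/2, 9)
A = (9, 14)

1. A_x = 9  [A = 2·M−B = 2·(6, 9)−(3, 4)]
2. A_y = 14  [A = 2·M−B = 2·(6, 9)−(3, 4)]
   so A = (9, 14)
3. N_x = 13/2  [2·N = B+C = (3, 4)+(10, 14)]
4. N_y = 9  [2·N = B+C = (3, 4)+(10, 14)]
   so N = (13/2, 9)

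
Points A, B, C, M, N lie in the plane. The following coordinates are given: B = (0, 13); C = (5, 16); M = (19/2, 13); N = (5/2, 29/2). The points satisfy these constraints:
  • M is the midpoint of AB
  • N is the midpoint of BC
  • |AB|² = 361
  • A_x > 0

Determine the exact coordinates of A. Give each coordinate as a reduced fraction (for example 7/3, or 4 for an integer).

1. A_x = 19  [A = 2·M−B = 2·(19/2, 13)−(0, 13)]
2. A_y = 13  [A = 2·M−B = 2·(19/2, 13)−(0, 13)]
   so A = (19, 13)

A = (19, 13)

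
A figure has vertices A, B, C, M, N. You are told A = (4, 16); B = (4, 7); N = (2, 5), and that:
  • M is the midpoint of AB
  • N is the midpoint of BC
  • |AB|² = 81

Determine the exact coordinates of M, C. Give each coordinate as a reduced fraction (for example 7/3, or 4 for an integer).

M = (4, 23/2)
C = (0, 3)

1. M_x = 4  [2·M = A+B = (4, 16)+(4, 7)]
2. M_y = 23/2  [2·M = A+B = (4, 16)+(4, 7)]
   so M = (4, 23/2)
3. C_x = 0  [C = 2·N−B = 2·(2, 5)−(4, 7)]
4. C_y = 3  [C = 2·N−B = 2·(2, 5)−(4, 7)]
   so C = (0, 3)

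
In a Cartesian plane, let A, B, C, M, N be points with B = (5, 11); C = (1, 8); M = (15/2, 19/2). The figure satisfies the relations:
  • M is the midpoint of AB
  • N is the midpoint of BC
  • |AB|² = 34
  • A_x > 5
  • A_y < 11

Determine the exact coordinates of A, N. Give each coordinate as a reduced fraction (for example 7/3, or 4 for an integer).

A = (10, 8)
N = (3, 19/2)

1. A_x = 10  [A = 2·M−B = 2·(15/2, 19/2)−(5, 11)]
2. A_y = 8  [A = 2·M−B = 2·(15/2, 19/2)−(5, 11)]
   so A = (10, 8)
3. N_x = 3  [2·N = B+C = (5, 11)+(1, 8)]
4. N_y = 19/2  [2·N = B+C = (5, 11)+(1, 8)]
   so N = (3, 19/2)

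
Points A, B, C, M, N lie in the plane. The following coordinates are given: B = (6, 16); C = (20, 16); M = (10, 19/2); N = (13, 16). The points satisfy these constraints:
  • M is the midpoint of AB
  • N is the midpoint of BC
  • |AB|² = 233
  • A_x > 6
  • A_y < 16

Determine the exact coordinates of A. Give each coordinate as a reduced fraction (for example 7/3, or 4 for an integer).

A = (14, 3)

1. A_x = 14  [A = 2·M−B = 2·(10, 19/2)−(6, 16)]
2. A_y = 3  [A = 2·M−B = 2·(10, 19/2)−(6, 16)]
   so A = (14, 3)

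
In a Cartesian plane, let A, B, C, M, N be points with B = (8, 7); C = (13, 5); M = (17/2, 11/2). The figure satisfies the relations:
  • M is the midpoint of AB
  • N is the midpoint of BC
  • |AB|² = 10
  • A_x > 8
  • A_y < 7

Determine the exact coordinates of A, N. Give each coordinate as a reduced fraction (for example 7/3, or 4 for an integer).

1. A_x = 9  [A = 2·M−B = 2·(17/2, 11/2)−(8, 7)]
2. A_y = 4  [A = 2·M−B = 2·(17/2, 11/2)−(8, 7)]
   so A = (9, 4)
3. N_x = 21/2  [2·N = B+C = (8, 7)+(13, 5)]
4. N_y = 6  [2·N = B+C = (8, 7)+(13, 5)]
   so N = (21/2, 6)

A = (9, 4)
N = (21/2, 6)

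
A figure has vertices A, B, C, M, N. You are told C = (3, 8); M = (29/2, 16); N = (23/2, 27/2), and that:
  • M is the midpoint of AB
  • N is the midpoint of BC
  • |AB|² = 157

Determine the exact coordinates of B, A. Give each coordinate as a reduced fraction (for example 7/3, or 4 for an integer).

B = (20, 19)
A = (9, 13)

1. B_x = 20  [B = 2·N−C = 2·(23/2, 27/2)−(3, 8)]
2. B_y = 19  [B = 2·N−C = 2·(23/2, 27/2)−(3, 8)]
   so B = (20, 19)
3. A_x = 9  [A = 2·M−B = 2·(29/2, 16)−(20, 19)]
4. A_y = 13  [A = 2·M−B = 2·(29/2, 16)−(20, 19)]
   so A = (9, 13)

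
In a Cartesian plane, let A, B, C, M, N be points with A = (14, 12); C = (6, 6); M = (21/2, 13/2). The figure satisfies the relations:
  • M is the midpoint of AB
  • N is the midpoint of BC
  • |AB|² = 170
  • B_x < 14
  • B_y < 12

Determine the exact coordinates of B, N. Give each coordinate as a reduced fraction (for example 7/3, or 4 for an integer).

1. B_x = 7  [B = 2·M−A = 2·(21/2, 13/2)−(14, 12)]
2. B_y = 1  [B = 2·M−A = 2·(21/2, 13/2)−(14, 12)]
   so B = (7, 1)
3. N_x = 13/2  [2·N = B+C = (7, 1)+(6, 6)]
4. N_y = 7/2  [2·N = B+C = (7, 1)+(6, 6)]
   so N = (13/2, 7/2)

B = (7, 1)
N = (13/2, 7/2)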